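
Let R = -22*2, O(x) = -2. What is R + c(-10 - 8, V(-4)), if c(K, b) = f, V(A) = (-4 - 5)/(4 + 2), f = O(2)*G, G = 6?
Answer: -56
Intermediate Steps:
R = -44
f = -12 (f = -2*6 = -12)
V(A) = -3/2 (V(A) = -9/6 = -9*⅙ = -3/2)
c(K, b) = -12
R + c(-10 - 8, V(-4)) = -44 - 12 = -56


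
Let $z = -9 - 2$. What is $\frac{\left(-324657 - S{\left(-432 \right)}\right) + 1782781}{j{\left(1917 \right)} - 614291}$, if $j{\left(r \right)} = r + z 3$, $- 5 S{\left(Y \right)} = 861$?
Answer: $- \frac{7291481}{3062035} \approx -2.3813$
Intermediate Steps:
$z = -11$
$S{\left(Y \right)} = - \frac{861}{5}$ ($S{\left(Y \right)} = \left(- \frac{1}{5}\right) 861 = - \frac{861}{5}$)
$j{\left(r \right)} = -33 + r$ ($j{\left(r \right)} = r - 33 = -33 + r$)
$\frac{\left(-324657 - S{\left(-432 \right)}\right) + 1782781}{j{\left(1917 \right)} - 614291} = \frac{\left(-324657 - - \frac{861}{5}\right) + 1782781}{\left(-33 + 1917\right) - 614291} = \frac{\left(-324657 + \frac{861}{5}\right) + 1782781}{1884 - 614291} = \frac{- \frac{1622424}{5} + 1782781}{-612407} = \frac{7291481}{5} \left(- \frac{1}{612407}\right) = - \frac{7291481}{3062035}$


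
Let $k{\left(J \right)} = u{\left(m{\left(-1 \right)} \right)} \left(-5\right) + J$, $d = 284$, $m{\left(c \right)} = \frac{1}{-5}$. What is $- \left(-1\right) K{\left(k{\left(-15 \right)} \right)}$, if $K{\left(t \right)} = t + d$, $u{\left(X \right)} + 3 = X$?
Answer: $285$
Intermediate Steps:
$m{\left(c \right)} = - \frac{1}{5}$
$u{\left(X \right)} = -3 + X$
$k{\left(J \right)} = 16 + J$ ($k{\left(J \right)} = \left(-3 - \frac{1}{5}\right) \left(-5\right) + J = \left(- \frac{16}{5}\right) \left(-5\right) + J = 16 + J$)
$K{\left(t \right)} = 284 + t$ ($K{\left(t \right)} = t + 284 = 284 + t$)
$- \left(-1\right) K{\left(k{\left(-15 \right)} \right)} = - \left(-1\right) \left(284 + \left(16 - 15\right)\right) = - \left(-1\right) \left(284 + 1\right) = - \left(-1\right) 285 = \left(-1\right) \left(-285\right) = 285$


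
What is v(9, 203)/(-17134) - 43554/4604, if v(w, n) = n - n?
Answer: -21777/2302 ≈ -9.4600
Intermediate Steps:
v(w, n) = 0
v(9, 203)/(-17134) - 43554/4604 = 0/(-17134) - 43554/4604 = 0*(-1/17134) - 43554*1/4604 = 0 - 21777/2302 = -21777/2302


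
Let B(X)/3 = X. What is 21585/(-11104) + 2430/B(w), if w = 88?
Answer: 886845/122144 ≈ 7.2607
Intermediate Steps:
B(X) = 3*X
21585/(-11104) + 2430/B(w) = 21585/(-11104) + 2430/((3*88)) = 21585*(-1/11104) + 2430/264 = -21585/11104 + 2430*(1/264) = -21585/11104 + 405/44 = 886845/122144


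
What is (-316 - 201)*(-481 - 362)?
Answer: 435831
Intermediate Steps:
(-316 - 201)*(-481 - 362) = -517*(-843) = 435831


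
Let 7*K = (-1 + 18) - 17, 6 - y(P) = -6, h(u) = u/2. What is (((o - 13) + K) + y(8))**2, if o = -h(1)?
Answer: 9/4 ≈ 2.2500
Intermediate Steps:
h(u) = u/2 (h(u) = u*(1/2) = u/2)
y(P) = 12 (y(P) = 6 - 1*(-6) = 6 + 6 = 12)
o = -1/2 ≈ -0.50000
K = 0 (K = ((-1 + 18) - 17)/7 = (17 - 17)/7 = (1/7)*0 = 0)
(((o - 13) + K) + y(8))**2 = (((-1/2 - 13) + 0) + 12)**2 = ((-27/2 + 0) + 12)**2 = (-27/2 + 12)**2 = (-3/2)**2 = 9/4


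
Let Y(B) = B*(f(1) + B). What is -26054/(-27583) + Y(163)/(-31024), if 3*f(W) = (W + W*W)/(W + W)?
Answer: 15845977/183371784 ≈ 0.086414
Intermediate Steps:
f(W) = (W + W²)/(6*W) (f(W) = ((W + W*W)/(W + W))/3 = ((W + W²)/((2*W)))/3 = ((W + W²)*(1/(2*W)))/3 = ((W + W²)/(2*W))/3 = (W + W²)/(6*W))
Y(B) = B*(⅓ + B) (Y(B) = B*((⅙ + (⅙)*1) + B) = B*((⅙ + ⅙) + B) = B*(⅓ + B))
-26054/(-27583) + Y(163)/(-31024) = -26054/(-27583) + (163*(⅓ + 163))/(-31024) = -26054*(-1/27583) + (163*(490/3))*(-1/31024) = 26054/27583 + (79870/3)*(-1/31024) = 26054/27583 - 5705/6648 = 15845977/183371784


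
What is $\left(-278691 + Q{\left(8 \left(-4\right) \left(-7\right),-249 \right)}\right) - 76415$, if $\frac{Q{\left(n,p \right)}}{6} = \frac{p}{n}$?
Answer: $- \frac{39772619}{112} \approx -3.5511 \cdot 10^{5}$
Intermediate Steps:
$Q{\left(n,p \right)} = \frac{6 p}{n}$ ($Q{\left(n,p \right)} = 6 \frac{p}{n} = \frac{6 p}{n}$)
$\left(-278691 + Q{\left(8 \left(-4\right) \left(-7\right),-249 \right)}\right) - 76415 = \left(-278691 + 6 \left(-249\right) \frac{1}{8 \left(-4\right) \left(-7\right)}\right) - 76415 = \left(-278691 + 6 \left(-249\right) \frac{1}{\left(-32\right) \left(-7\right)}\right) - 76415 = \left(-278691 + 6 \left(-249\right) \frac{1}{224}\right) - 76415 = \left(-278691 - \frac{747}{112}\right) - 76415 = - \frac{31214139}{112} - 76415 = - \frac{39772619}{112}$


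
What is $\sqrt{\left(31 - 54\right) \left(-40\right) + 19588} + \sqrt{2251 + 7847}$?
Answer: $2 \sqrt{5127} + 3 \sqrt{1122} \approx 243.69$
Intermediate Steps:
$\sqrt{\left(31 - 54\right) \left(-40\right) + 19588} + \sqrt{2251 + 7847} = \sqrt{\left(-23\right) \left(-40\right) + 19588} + \sqrt{10098} = \sqrt{920 + 19588} + 3 \sqrt{1122} = \sqrt{20508} + 3 \sqrt{1122} = 2 \sqrt{5127} + 3 \sqrt{1122}$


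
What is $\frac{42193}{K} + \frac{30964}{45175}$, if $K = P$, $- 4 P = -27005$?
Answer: $\frac{1692091584}{243990175} \approx 6.9351$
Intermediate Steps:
$P = \frac{27005}{4}$ ($P = \left(- \frac{1}{4}\right) \left(-27005\right) = \frac{27005}{4} \approx 6751.3$)
$K = \frac{27005}{4} \approx 6751.3$
$\frac{42193}{K} + \frac{30964}{45175} = \frac{42193}{\frac{27005}{4}} + \frac{30964}{45175} = 42193 \cdot \frac{4}{27005} + 30964 \cdot \frac{1}{45175} = \frac{168772}{27005} + \frac{30964}{45175} = \frac{1692091584}{243990175}$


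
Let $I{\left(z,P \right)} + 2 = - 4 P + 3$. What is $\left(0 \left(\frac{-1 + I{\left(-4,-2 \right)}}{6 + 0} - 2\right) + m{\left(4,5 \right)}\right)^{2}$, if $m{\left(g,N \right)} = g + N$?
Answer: $81$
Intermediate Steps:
$I{\left(z,P \right)} = 1 - 4 P$ ($I{\left(z,P \right)} = -2 - \left(-3 + 4 P\right) = 1 - 4 P$)
$m{\left(g,N \right)} = N + g$
$\left(0 \left(\frac{-1 + I{\left(-4,-2 \right)}}{6 + 0} - 2\right) + m{\left(4,5 \right)}\right)^{2} = \left(0 \left(\frac{-1 + \left(1 - -8\right)}{6 + 0} - 2\right) + \left(5 + 4\right)\right)^{2} = \left(0 \left(\frac{-1 + \left(1 + 8\right)}{6} - 2\right) + 9\right)^{2} = \left(0 \left(\left(-1 + 9\right) \frac{1}{6} - 2\right) + 9\right)^{2} = \left(0 \left(8 \cdot \frac{1}{6} - 2\right) + 9\right)^{2} = \left(0 \left(\frac{4}{3} - 2\right) + 9\right)^{2} = \left(0 \left(- \frac{2}{3}\right) + 9\right)^{2} = \left(0 + 9\right)^{2} = 9^{2} = 81$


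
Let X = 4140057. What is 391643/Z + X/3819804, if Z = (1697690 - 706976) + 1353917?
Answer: 3734301827313/2985343624108 ≈ 1.2509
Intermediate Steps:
Z = 2344631 (Z = 990714 + 1353917 = 2344631)
391643/Z + X/3819804 = 391643/2344631 + 4140057/3819804 = 391643*(1/2344631) + 4140057*(1/3819804) = 391643/2344631 + 1380019/1273268 = 3734301827313/2985343624108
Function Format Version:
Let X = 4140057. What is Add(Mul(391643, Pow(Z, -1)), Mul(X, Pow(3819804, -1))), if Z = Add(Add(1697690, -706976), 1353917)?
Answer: Rational(3734301827313, 2985343624108) ≈ 1.2509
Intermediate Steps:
Z = 2344631 (Z = Add(990714, 1353917) = 2344631)
Add(Mul(391643, Pow(Z, -1)), Mul(X, Pow(3819804, -1))) = Add(Mul(391643, Pow(2344631, -1)), Mul(4140057, Pow(3819804, -1))) = Add(Mul(391643, Rational(1, 2344631)), Mul(4140057, Rational(1, 3819804))) = Add(Rational(391643, 2344631), Rational(1380019, 1273268)) = Rational(3734301827313, 2985343624108)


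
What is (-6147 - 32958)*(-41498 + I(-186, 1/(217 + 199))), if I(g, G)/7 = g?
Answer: 1673694000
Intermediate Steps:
I(g, G) = 7*g
(-6147 - 32958)*(-41498 + I(-186, 1/(217 + 199))) = (-6147 - 32958)*(-41498 + 7*(-186)) = -39105*(-41498 - 1302) = -39105*(-42800) = 1673694000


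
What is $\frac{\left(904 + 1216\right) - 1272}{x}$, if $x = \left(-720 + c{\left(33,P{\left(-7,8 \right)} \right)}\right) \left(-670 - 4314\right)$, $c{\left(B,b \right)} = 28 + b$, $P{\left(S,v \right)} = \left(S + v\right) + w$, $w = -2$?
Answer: $\frac{106}{431739} \approx 0.00024552$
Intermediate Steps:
$P{\left(S,v \right)} = -2 + S + v$ ($P{\left(S,v \right)} = \left(S + v\right) - 2 = -2 + S + v$)
$x = 3453912$ ($x = \left(-720 + \left(28 - 1\right)\right) \left(-670 - 4314\right) = \left(-720 + \left(28 - 1\right)\right) \left(-4984\right) = \left(-720 + 27\right) \left(-4984\right) = \left(-693\right) \left(-4984\right) = 3453912$)
$\frac{\left(904 + 1216\right) - 1272}{x} = \frac{\left(904 + 1216\right) - 1272}{3453912} = \left(2120 - 1272\right) \frac{1}{3453912} = 848 \cdot \frac{1}{3453912} = \frac{106}{431739}$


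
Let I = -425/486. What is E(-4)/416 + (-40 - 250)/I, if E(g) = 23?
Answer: 11728163/35360 ≈ 331.68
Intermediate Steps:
I = -425/486 (I = -425*1/486 = -425/486 ≈ -0.87449)
E(-4)/416 + (-40 - 250)/I = 23/416 + (-40 - 250)/(-425/486) = 23*(1/416) - 290*(-486/425) = 23/416 + 28188/85 = 11728163/35360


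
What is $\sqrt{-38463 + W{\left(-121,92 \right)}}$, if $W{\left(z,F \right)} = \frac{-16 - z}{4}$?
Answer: $\frac{3 i \sqrt{17083}}{2} \approx 196.05 i$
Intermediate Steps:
$W{\left(z,F \right)} = -4 - \frac{z}{4}$ ($W{\left(z,F \right)} = \left(-16 - z\right) \frac{1}{4} = -4 - \frac{z}{4}$)
$\sqrt{-38463 + W{\left(-121,92 \right)}} = \sqrt{-38463 - - \frac{105}{4}} = \sqrt{-38463 + \left(-4 + \frac{121}{4}\right)} = \sqrt{-38463 + \frac{105}{4}} = \sqrt{- \frac{153747}{4}} = \frac{3 i \sqrt{17083}}{2}$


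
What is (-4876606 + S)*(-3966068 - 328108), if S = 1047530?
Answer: 16442726261376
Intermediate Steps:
(-4876606 + S)*(-3966068 - 328108) = (-4876606 + 1047530)*(-3966068 - 328108) = -3829076*(-4294176) = 16442726261376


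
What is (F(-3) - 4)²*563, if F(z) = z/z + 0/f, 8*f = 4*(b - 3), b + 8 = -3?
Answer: 5067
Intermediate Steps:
b = -11 (b = -8 - 3 = -11)
f = -7 (f = (4*(-11 - 3))/8 = (4*(-14))/8 = (⅛)*(-56) = -7)
F(z) = 1 (F(z) = z/z + 0/(-7) = 1 + 0*(-⅐) = 1 + 0 = 1)
(F(-3) - 4)²*563 = (1 - 4)²*563 = (-3)²*563 = 9*563 = 5067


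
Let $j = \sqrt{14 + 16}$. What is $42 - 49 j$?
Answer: $42 - 49 \sqrt{30} \approx -226.38$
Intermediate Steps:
$j = \sqrt{30} \approx 5.4772$
$42 - 49 j = 42 - 49 \sqrt{30}$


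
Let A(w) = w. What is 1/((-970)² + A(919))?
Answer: 1/941819 ≈ 1.0618e-6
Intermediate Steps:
1/((-970)² + A(919)) = 1/((-970)² + 919) = 1/(940900 + 919) = 1/941819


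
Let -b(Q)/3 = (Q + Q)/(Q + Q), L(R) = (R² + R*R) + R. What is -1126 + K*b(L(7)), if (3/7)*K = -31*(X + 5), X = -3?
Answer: -692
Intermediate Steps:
L(R) = R + 2*R² (L(R) = (R² + R²) + R = 2*R² + R = R + 2*R²)
b(Q) = -3 (b(Q) = -3*(Q + Q)/(Q + Q) = -3*2*Q/(2*Q) = -3*2*Q*1/(2*Q) = -3*1 = -3)
K = -434/3 (K = 7*(-31*(-3 + 5))/3 = 7*(-31*2)/3 = (7/3)*(-62) = -434/3 ≈ -144.67)
-1126 + K*b(L(7)) = -1126 - 434/3*(-3) = -1126 + 434 = -692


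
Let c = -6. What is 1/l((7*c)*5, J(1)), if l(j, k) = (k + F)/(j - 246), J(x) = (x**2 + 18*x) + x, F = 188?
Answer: -57/26 ≈ -2.1923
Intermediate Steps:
J(x) = x**2 + 19*x
l(j, k) = (188 + k)/(-246 + j) (l(j, k) = (k + 188)/(j - 246) = (188 + k)/(-246 + j))
1/l((7*c)*5, J(1)) = 1/((188 + 1*(19 + 1))/(-246 + (7*(-6))*5)) = 1/((188 + 1*20)/(-246 - 42*5)) = 1/((188 + 20)/(-246 - 210)) = 1/(208/(-456)) = 1/(-1/456*208) = 1/(-26/57) = -57/26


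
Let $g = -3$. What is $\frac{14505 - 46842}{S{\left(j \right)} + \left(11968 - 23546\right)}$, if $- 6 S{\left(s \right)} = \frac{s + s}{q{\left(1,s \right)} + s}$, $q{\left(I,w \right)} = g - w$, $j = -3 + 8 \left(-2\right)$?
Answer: $\frac{291033}{104221} \approx 2.7925$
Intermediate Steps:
$j = -19$ ($j = -3 - 16 = -19$)
$q{\left(I,w \right)} = -3 - w$
$S{\left(s \right)} = \frac{s}{9}$ ($S{\left(s \right)} = - \frac{\left(s + s\right) \frac{1}{\left(-3 - s\right) + s}}{6} = - \frac{2 s \frac{1}{-3}}{6} = - \frac{2 s \left(- \frac{1}{3}\right)}{6} = - \frac{\left(- \frac{2}{3}\right) s}{6} = \frac{s}{9}$)
$\frac{14505 - 46842}{S{\left(j \right)} + \left(11968 - 23546\right)} = \frac{14505 - 46842}{\frac{1}{9} \left(-19\right) + \left(11968 - 23546\right)} = - \frac{32337}{- \frac{19}{9} - 11578} = - \frac{32337}{- \frac{104221}{9}} = \left(-32337\right) \left(- \frac{9}{104221}\right) = \frac{291033}{104221}$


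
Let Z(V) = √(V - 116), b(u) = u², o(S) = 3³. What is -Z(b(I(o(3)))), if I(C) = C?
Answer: -√613 ≈ -24.759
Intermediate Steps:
o(S) = 27
Z(V) = √(-116 + V)
-Z(b(I(o(3)))) = -√(-116 + 27²) = -√(-116 + 729) = -√613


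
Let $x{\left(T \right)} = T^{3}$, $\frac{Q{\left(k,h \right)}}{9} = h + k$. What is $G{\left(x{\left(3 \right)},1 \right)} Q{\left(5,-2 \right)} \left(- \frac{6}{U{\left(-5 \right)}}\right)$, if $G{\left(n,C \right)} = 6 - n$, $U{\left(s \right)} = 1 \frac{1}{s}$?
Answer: $-17010$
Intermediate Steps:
$Q{\left(k,h \right)} = 9 h + 9 k$ ($Q{\left(k,h \right)} = 9 \left(h + k\right) = 9 h + 9 k$)
$U{\left(s \right)} = \frac{1}{s}$
$G{\left(x{\left(3 \right)},1 \right)} Q{\left(5,-2 \right)} \left(- \frac{6}{U{\left(-5 \right)}}\right) = \left(6 - 3^{3}\right) \left(9 \left(-2\right) + 9 \cdot 5\right) \left(- \frac{6}{\frac{1}{-5}}\right) = \left(6 - 27\right) \left(-18 + 45\right) \left(- \frac{6}{- \frac{1}{5}}\right) = \left(6 - 27\right) 27 \left(\left(-6\right) \left(-5\right)\right) = \left(-21\right) 27 \cdot 30 = \left(-567\right) 30 = -17010$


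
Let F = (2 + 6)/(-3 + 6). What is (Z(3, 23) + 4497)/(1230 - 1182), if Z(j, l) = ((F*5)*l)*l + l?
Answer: 2170/9 ≈ 241.11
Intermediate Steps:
F = 8/3 ≈ 2.6667
Z(j, l) = l + 40*l²/3 (Z(j, l) = (((8/3)*5)*l)*l + l = (40*l/3)*l + l = 40*l²/3 + l = l + 40*l²/3)
(Z(3, 23) + 4497)/(1230 - 1182) = ((⅓)*23*(3 + 40*23) + 4497)/(1230 - 1182) = ((⅓)*23*(3 + 920) + 4497)/48 = ((⅓)*23*923 + 4497)*(1/48) = (21229/3 + 4497)*(1/48) = (34720/3)*(1/48) = 2170/9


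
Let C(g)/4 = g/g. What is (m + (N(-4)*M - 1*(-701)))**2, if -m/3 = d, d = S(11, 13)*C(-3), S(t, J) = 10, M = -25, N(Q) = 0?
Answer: 337561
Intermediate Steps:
C(g) = 4 (C(g) = 4*(g/g) = 4*1 = 4)
d = 40 (d = 10*4 = 40)
m = -120 (m = -3*40 = -120)
(m + (N(-4)*M - 1*(-701)))**2 = (-120 + (0*(-25) - 1*(-701)))**2 = (-120 + (0 + 701))**2 = (-120 + 701)**2 = 581**2 = 337561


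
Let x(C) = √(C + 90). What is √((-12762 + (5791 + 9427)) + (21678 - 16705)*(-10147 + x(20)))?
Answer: √(-50458575 + 4973*√110) ≈ 7099.8*I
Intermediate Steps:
x(C) = √(90 + C)
√((-12762 + (5791 + 9427)) + (21678 - 16705)*(-10147 + x(20))) = √((-12762 + (5791 + 9427)) + (21678 - 16705)*(-10147 + √(90 + 20))) = √((-12762 + 15218) + 4973*(-10147 + √110)) = √(2456 + (-50461031 + 4973*√110)) = √(-50458575 + 4973*√110)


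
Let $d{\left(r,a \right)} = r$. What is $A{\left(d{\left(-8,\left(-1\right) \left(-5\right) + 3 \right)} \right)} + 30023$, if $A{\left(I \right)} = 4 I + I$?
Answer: $29983$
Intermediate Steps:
$A{\left(I \right)} = 5 I$
$A{\left(d{\left(-8,\left(-1\right) \left(-5\right) + 3 \right)} \right)} + 30023 = 5 \left(-8\right) + 30023 = -40 + 30023 = 29983$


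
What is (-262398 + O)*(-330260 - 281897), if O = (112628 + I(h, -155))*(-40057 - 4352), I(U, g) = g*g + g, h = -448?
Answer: 3710897007286560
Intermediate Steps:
I(U, g) = g + g² (I(U, g) = g² + g = g + g²)
O = -6061739682 (O = (112628 - 155*(1 - 155))*(-40057 - 4352) = (112628 - 155*(-154))*(-44409) = (112628 + 23870)*(-44409) = 136498*(-44409) = -6061739682)
(-262398 + O)*(-330260 - 281897) = (-262398 - 6061739682)*(-330260 - 281897) = -6062002080*(-612157) = 3710897007286560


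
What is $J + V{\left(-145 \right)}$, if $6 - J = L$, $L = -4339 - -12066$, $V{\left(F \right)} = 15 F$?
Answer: $-9896$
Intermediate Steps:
$L = 7727$ ($L = -4339 + 12066 = 7727$)
$J = -7721$ ($J = 6 - 7727 = -7721$)
$J + V{\left(-145 \right)} = -7721 + 15 \left(-145\right) = -7721 - 2175 = -9896$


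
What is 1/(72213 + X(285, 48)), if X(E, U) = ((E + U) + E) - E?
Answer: 1/72546 ≈ 1.3784e-5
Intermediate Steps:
X(E, U) = E + U (X(E, U) = (U + 2*E) - E = E + U)
1/(72213 + X(285, 48)) = 1/(72213 + (285 + 48)) = 1/(72213 + 333) = 1/72546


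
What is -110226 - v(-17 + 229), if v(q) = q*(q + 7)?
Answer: -156654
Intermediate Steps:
v(q) = q*(7 + q)
-110226 - v(-17 + 229) = -110226 - (-17 + 229)*(7 + (-17 + 229)) = -110226 - 212*(7 + 212) = -110226 - 212*219 = -110226 - 1*46428 = -110226 - 46428 = -156654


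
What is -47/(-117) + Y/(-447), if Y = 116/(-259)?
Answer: 1818301/4515147 ≈ 0.40271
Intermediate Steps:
Y = -116/259 (Y = 116*(-1/259) = -116/259 ≈ -0.44788)
-47/(-117) + Y/(-447) = -47/(-117) - 116/259/(-447) = -47*(-1/117) - 116/259*(-1/447) = 47/117 + 116/115773 = 1818301/4515147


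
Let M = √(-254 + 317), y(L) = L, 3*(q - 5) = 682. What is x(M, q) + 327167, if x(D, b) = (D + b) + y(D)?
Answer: 982198/3 + 6*√7 ≈ 3.2742e+5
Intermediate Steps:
q = 697/3 (q = 5 + (⅓)*682 = 5 + 682/3 = 697/3 ≈ 232.33)
M = 3*√7 (M = √63 = 3*√7 ≈ 7.9373)
x(D, b) = b + 2*D (x(D, b) = (D + b) + D = b + 2*D)
x(M, q) + 327167 = (697/3 + 2*(3*√7)) + 327167 = (697/3 + 6*√7) + 327167 = 982198/3 + 6*√7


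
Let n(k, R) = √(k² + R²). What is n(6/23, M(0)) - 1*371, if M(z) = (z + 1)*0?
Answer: -8527/23 ≈ -370.74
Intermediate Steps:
M(z) = 0 (M(z) = (1 + z)*0 = 0)
n(k, R) = √(R² + k²)
n(6/23, M(0)) - 1*371 = √(0² + (6/23)²) - 1*371 = √(0 + (6*(1/23))²) - 371 = √(0 + (6/23)²) - 371 = √(0 + 36/529) - 371 = √(36/529) - 371 = 6/23 - 371 = -8527/23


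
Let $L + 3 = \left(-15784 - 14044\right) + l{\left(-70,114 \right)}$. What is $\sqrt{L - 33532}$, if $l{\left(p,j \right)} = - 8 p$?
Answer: $i \sqrt{62803} \approx 250.61 i$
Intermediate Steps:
$L = -29271$ ($L = -3 - 29268 = -29271$)
$\sqrt{L - 33532} = \sqrt{-29271 - 33532} = \sqrt{-62803} = i \sqrt{62803}$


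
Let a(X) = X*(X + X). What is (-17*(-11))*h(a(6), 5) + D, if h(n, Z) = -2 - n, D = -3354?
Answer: -17192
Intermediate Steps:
a(X) = 2*X² (a(X) = X*(2*X) = 2*X²)
(-17*(-11))*h(a(6), 5) + D = (-17*(-11))*(-2 - 2*6²) - 3354 = 187*(-2 - 2*36) - 3354 = 187*(-2 - 1*72) - 3354 = 187*(-2 - 72) - 3354 = 187*(-74) - 3354 = -13838 - 3354 = -17192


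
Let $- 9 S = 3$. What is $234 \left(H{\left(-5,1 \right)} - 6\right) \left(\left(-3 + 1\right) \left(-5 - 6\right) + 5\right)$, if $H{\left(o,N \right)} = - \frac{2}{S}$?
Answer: $0$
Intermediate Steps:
$S = - \frac{1}{3}$ ($S = \left(- \frac{1}{9}\right) 3 = - \frac{1}{3} \approx -0.33333$)
$H{\left(o,N \right)} = 6$ ($H{\left(o,N \right)} = - \frac{2}{- \frac{1}{3}} = \left(-2\right) \left(-3\right) = 6$)
$234 \left(H{\left(-5,1 \right)} - 6\right) \left(\left(-3 + 1\right) \left(-5 - 6\right) + 5\right) = 234 \left(6 - 6\right) \left(\left(-3 + 1\right) \left(-5 - 6\right) + 5\right) = 234 \cdot 0 \left(\left(-2\right) \left(-11\right) + 5\right) = 234 \cdot 0 \left(22 + 5\right) = 234 \cdot 0 \cdot 27 = 234 \cdot 0 = 0$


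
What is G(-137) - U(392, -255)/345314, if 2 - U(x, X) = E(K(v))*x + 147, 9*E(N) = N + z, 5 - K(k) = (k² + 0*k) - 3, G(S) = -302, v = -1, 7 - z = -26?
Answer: -938546467/3107826 ≈ -301.99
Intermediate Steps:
z = 33 (z = 7 - 1*(-26) = 7 + 26 = 33)
K(k) = 8 - k² (K(k) = 5 - ((k² + 0*k) - 3) = 5 - ((k² + 0) - 3) = 5 - (k² - 3) = 5 - (-3 + k²) = 5 + (3 - k²) = 8 - k²)
E(N) = 11/3 + N/9 (E(N) = (N + 33)/9 = (33 + N)/9 = 11/3 + N/9)
U(x, X) = -145 - 40*x/9 (U(x, X) = 2 - ((11/3 + (8 - 1*(-1)²)/9)*x + 147) = 2 - ((11/3 + (8 - 1*1)/9)*x + 147) = 2 - ((11/3 + (8 - 1)/9)*x + 147) = 2 - ((11/3 + (⅑)*7)*x + 147) = 2 - ((11/3 + 7/9)*x + 147) = 2 - (40*x/9 + 147) = 2 - (147 + 40*x/9) = 2 + (-147 - 40*x/9) = -145 - 40*x/9)
G(-137) - U(392, -255)/345314 = -302 - (-145 - 40/9*392)/345314 = -302 - (-145 - 15680/9)/345314 = -302 - (-16985)/(9*345314) = -302 - 1*(-16985/3107826) = -302 + 16985/3107826 = -938546467/3107826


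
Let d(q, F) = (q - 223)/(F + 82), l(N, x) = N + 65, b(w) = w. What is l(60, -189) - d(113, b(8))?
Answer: 1136/9 ≈ 126.22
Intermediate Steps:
l(N, x) = 65 + N
d(q, F) = (-223 + q)/(82 + F)
l(60, -189) - d(113, b(8)) = (65 + 60) - (-223 + 113)/(82 + 8) = 125 - (-110)/90 = 125 - 1*(-11/9) = 125 + 11/9 = 1136/9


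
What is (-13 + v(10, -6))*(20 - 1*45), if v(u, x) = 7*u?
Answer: -1425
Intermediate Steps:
(-13 + v(10, -6))*(20 - 1*45) = (-13 + 7*10)*(20 - 1*45) = (-13 + 70)*(20 - 45) = 57*(-25) = -1425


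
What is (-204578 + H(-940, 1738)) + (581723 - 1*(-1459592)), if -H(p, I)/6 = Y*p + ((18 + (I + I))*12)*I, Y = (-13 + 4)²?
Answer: -434931607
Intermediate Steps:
Y = 81 (Y = (-9)² = 81)
H(p, I) = -486*p - 6*I*(216 + 24*I) (H(p, I) = -6*(81*p + ((18 + (I + I))*12)*I) = -6*(81*p + ((18 + 2*I)*12)*I) = -6*(81*p + (216 + 24*I)*I) = -6*(81*p + I*(216 + 24*I)) = -486*p - 6*I*(216 + 24*I))
(-204578 + H(-940, 1738)) + (581723 - 1*(-1459592)) = (-204578 + (-1296*1738 - 486*(-940) - 144*1738²)) + (581723 - 1*(-1459592)) = (-204578 + (-2252448 + 456840 - 144*3020644)) + (581723 + 1459592) = (-204578 + (-2252448 + 456840 - 434972736)) + 2041315 = (-204578 - 436768344) + 2041315 = -436972922 + 2041315 = -434931607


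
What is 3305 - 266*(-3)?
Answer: 4103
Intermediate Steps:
3305 - 266*(-3) = 3305 - 1*(-798) = 3305 + 798 = 4103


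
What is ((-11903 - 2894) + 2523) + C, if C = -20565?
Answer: -32839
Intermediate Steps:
((-11903 - 2894) + 2523) + C = ((-11903 - 2894) + 2523) - 20565 = (-14797 + 2523) - 20565 = -12274 - 20565 = -32839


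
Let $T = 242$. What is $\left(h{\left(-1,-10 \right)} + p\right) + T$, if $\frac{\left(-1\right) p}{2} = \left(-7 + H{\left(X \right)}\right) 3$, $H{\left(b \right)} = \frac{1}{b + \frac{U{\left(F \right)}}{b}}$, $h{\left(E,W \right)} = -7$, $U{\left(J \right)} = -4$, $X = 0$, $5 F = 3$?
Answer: $277$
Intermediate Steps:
$F = \frac{3}{5}$ ($F = \frac{1}{5} \cdot 3 = \frac{3}{5} \approx 0.6$)
$H{\left(b \right)} = \frac{1}{b - \frac{4}{b}}$
$p = 42$ ($p = - 2 \left(-7 + \frac{0}{-4 + 0^{2}}\right) 3 = - 2 \left(-7 + \frac{0}{-4 + 0}\right) 3 = - 2 \left(-7 + \frac{0}{-4}\right) 3 = - 2 \left(-7 + 0 \left(- \frac{1}{4}\right)\right) 3 = - 2 \left(-7 + 0\right) 3 = - 2 \left(\left(-7\right) 3\right) = \left(-2\right) \left(-21\right) = 42$)
$\left(h{\left(-1,-10 \right)} + p\right) + T = \left(-7 + 42\right) + 242 = 35 + 242 = 277$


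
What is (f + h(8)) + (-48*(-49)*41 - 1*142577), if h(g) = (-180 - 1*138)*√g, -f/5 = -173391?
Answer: 820810 - 636*√2 ≈ 8.1991e+5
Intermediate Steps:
f = 866955 (f = -5*(-173391) = 866955)
h(g) = -318*√g (h(g) = (-180 - 138)*√g = -318*√g)
(f + h(8)) + (-48*(-49)*41 - 1*142577) = (866955 - 636*√2) + (-48*(-49)*41 - 1*142577) = (866955 - 636*√2) + (2352*41 - 142577) = (866955 - 636*√2) + (96432 - 142577) = (866955 - 636*√2) - 46145 = 820810 - 636*√2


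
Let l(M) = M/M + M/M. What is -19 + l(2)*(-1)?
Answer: -21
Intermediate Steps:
l(M) = 2 (l(M) = 1 + 1 = 2)
-19 + l(2)*(-1) = -19 + 2*(-1) = -19 - 2 = -21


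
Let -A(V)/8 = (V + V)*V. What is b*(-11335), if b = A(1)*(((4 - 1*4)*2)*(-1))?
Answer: 0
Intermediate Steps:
A(V) = -16*V² (A(V) = -8*(V + V)*V = -8*2*V*V = -16*V²)
b = 0 (b = (-16*1²)*(((4 - 1*4)*2)*(-1)) = (-16*1)*(((4 - 4)*2)*(-1)) = -16*0*2*(-1) = -0*(-1) = -16*0 = 0)
b*(-11335) = 0*(-11335) = 0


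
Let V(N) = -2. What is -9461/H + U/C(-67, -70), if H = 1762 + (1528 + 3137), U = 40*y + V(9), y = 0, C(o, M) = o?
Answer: -621033/430609 ≈ -1.4422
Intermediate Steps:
U = -2 (U = 40*0 - 2 = 0 - 2 = -2)
H = 6427 (H = 1762 + 4665 = 6427)
-9461/H + U/C(-67, -70) = -9461/6427 - 2/(-67) = -9461*1/6427 - 2*(-1/67) = -9461/6427 + 2/67 = -621033/430609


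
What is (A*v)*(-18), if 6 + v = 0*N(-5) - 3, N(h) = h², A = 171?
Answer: 27702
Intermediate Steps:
v = -9 (v = -6 + (0*(-5)² - 3) = -6 + (0*25 - 3) = -6 + (0 - 3) = -6 - 3 = -9)
(A*v)*(-18) = (171*(-9))*(-18) = -1539*(-18) = 27702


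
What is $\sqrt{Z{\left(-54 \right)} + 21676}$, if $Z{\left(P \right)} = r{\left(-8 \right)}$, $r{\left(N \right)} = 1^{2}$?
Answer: $\sqrt{21677} \approx 147.23$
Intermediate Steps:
$r{\left(N \right)} = 1$
$Z{\left(P \right)} = 1$
$\sqrt{Z{\left(-54 \right)} + 21676} = \sqrt{1 + 21676} = \sqrt{21677}$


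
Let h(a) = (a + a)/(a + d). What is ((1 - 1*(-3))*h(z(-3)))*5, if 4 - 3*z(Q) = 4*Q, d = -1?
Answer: 640/13 ≈ 49.231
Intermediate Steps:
z(Q) = 4/3 - 4*Q/3
h(a) = 2*a/(-1 + a) (h(a) = (a + a)/(a - 1) = (2*a)/(-1 + a) = 2*a/(-1 + a))
((1 - 1*(-3))*h(z(-3)))*5 = ((1 - 1*(-3))*(2*(4/3 - 4/3*(-3))/(-1 + (4/3 - 4/3*(-3)))))*5 = ((1 + 3)*(2*(4/3 + 4)/(-1 + (4/3 + 4))))*5 = (4*(2*(16/3)/(-1 + 16/3)))*5 = (4*(2*(16/3)/(13/3)))*5 = (4*(2*(16/3)*(3/13)))*5 = (4*(32/13))*5 = (128/13)*5 = 640/13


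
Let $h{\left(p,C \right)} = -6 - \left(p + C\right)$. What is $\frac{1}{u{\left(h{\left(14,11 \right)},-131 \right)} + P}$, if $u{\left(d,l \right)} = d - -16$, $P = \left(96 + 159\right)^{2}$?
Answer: $\frac{1}{65010} \approx 1.5382 \cdot 10^{-5}$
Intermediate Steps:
$h{\left(p,C \right)} = -6 - C - p$ ($h{\left(p,C \right)} = -6 - \left(C + p\right) = -6 - C - p$)
$P = 65025$ ($P = 255^{2} = 65025$)
$u{\left(d,l \right)} = 16 + d$ ($u{\left(d,l \right)} = d + 16 = 16 + d$)
$\frac{1}{u{\left(h{\left(14,11 \right)},-131 \right)} + P} = \frac{1}{\left(16 - 31\right) + 65025} = \frac{1}{-15 + 65025} = \frac{1}{65010}$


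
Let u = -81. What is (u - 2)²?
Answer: 6889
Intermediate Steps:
(u - 2)² = (-81 - 2)² = (-83)² = 6889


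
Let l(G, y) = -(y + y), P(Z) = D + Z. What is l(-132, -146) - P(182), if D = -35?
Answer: 145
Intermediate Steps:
P(Z) = -35 + Z
l(G, y) = -2*y
l(-132, -146) - P(182) = -2*(-146) - (-35 + 182) = 292 - 1*147 = 292 - 147 = 145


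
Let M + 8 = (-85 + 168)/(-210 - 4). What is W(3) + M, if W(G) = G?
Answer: -1153/214 ≈ -5.3878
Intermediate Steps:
M = -1795/214 (M = -8 + (-85 + 168)/(-210 - 4) = -8 + 83/(-214) = -8 + 83*(-1/214) = -8 - 83/214 = -1795/214 ≈ -8.3878)
W(3) + M = 3 - 1795/214 = -1153/214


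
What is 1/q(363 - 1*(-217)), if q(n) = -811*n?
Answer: -1/470380 ≈ -2.1259e-6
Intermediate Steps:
1/q(363 - 1*(-217)) = 1/(-811*(363 - 1*(-217))) = 1/(-811*(363 + 217)) = 1/(-811*580) = 1/(-470380) = -1/470380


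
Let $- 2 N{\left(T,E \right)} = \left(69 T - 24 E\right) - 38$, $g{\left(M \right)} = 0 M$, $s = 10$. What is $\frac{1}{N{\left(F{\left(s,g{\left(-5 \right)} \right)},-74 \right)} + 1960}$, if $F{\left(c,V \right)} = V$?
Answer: $\frac{1}{1091} \approx 0.00091659$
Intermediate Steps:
$g{\left(M \right)} = 0$
$N{\left(T,E \right)} = 19 + 12 E - \frac{69 T}{2}$ ($N{\left(T,E \right)} = - \frac{\left(69 T - 24 E\right) - 38}{2} = - \frac{\left(- 24 E + 69 T\right) - 38}{2} = - \frac{-38 - 24 E + 69 T}{2} = 19 + 12 E - \frac{69 T}{2}$)
$\frac{1}{N{\left(F{\left(s,g{\left(-5 \right)} \right)},-74 \right)} + 1960} = \frac{1}{\left(19 + 12 \left(-74\right) - 0\right) + 1960} = \frac{1}{\left(19 - 888 + 0\right) + 1960} = \frac{1}{-869 + 1960} = \frac{1}{1091}$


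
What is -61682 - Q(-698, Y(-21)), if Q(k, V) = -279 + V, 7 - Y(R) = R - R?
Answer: -61410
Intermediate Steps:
Y(R) = 7 (Y(R) = 7 - (R - R) = 7 - 1*0 = 7 + 0 = 7)
-61682 - Q(-698, Y(-21)) = -61682 - (-279 + 7) = -61682 - 1*(-272) = -61682 + 272 = -61410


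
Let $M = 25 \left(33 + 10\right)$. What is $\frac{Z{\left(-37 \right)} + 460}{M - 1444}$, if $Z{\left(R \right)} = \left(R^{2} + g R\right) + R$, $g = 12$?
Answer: $- \frac{1348}{369} \approx -3.6531$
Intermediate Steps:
$Z{\left(R \right)} = R^{2} + 13 R$ ($Z{\left(R \right)} = \left(R^{2} + 12 R\right) + R = R^{2} + 13 R$)
$M = 1075$ ($M = 25 \cdot 43 = 1075$)
$\frac{Z{\left(-37 \right)} + 460}{M - 1444} = \frac{- 37 \left(13 - 37\right) + 460}{1075 - 1444} = \frac{\left(-37\right) \left(-24\right) + 460}{-369} = \left(888 + 460\right) \left(- \frac{1}{369}\right) = 1348 \left(- \frac{1}{369}\right) = - \frac{1348}{369}$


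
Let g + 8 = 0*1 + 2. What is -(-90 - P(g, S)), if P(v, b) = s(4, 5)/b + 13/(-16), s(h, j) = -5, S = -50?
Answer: 7143/80 ≈ 89.287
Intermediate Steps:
g = -6 (g = -8 + (0*1 + 2) = -8 + (0 + 2) = -8 + 2 = -6)
P(v, b) = -13/16 - 5/b (P(v, b) = -5/b + 13/(-16) = -5/b + 13*(-1/16) = -5/b - 13/16 = -13/16 - 5/b)
-(-90 - P(g, S)) = -(-90 - (-13/16 - 5/(-50))) = -(-90 - (-13/16 - 5*(-1/50))) = -(-90 - (-13/16 + 1/10)) = -(-90 - 1*(-57/80)) = -(-90 + 57/80) = -1*(-7143/80) = 7143/80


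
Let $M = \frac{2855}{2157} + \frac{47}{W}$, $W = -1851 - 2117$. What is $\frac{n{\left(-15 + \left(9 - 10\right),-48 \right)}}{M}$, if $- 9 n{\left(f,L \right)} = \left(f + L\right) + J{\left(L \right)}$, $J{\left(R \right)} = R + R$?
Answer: $\frac{456478720}{33681783} \approx 13.553$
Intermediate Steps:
$J{\left(R \right)} = 2 R$
$W = -3968$ ($W = -1851 - 2117 = -3968$)
$n{\left(f,L \right)} = - \frac{L}{3} - \frac{f}{9}$ ($n{\left(f,L \right)} = - \frac{\left(f + L\right) + 2 L}{9} = - \frac{\left(L + f\right) + 2 L}{9} = - \frac{f + 3 L}{9} = - \frac{L}{3} - \frac{f}{9}$)
$M = \frac{11227261}{8558976}$ ($M = \frac{2855}{2157} + \frac{47}{-3968} = 2855 \cdot \frac{1}{2157} + 47 \left(- \frac{1}{3968}\right) = \frac{2855}{2157} - \frac{47}{3968} = \frac{11227261}{8558976} \approx 1.3118$)
$\frac{n{\left(-15 + \left(9 - 10\right),-48 \right)}}{M} = \frac{\left(- \frac{1}{3}\right) \left(-48\right) - \frac{-15 + \left(9 - 10\right)}{9}}{\frac{11227261}{8558976}} = \left(16 - \frac{-15 + \left(9 - 10\right)}{9}\right) \frac{8558976}{11227261} = \left(16 - \frac{-15 - 1}{9}\right) \frac{8558976}{11227261} = \left(16 - - \frac{16}{9}\right) \frac{8558976}{11227261} = \left(16 + \frac{16}{9}\right) \frac{8558976}{11227261} = \frac{160}{9} \cdot \frac{8558976}{11227261} = \frac{456478720}{33681783}$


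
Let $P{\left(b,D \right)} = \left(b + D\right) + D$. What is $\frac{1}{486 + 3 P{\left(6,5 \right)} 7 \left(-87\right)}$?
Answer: $- \frac{1}{28746} \approx -3.4787 \cdot 10^{-5}$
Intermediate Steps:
$P{\left(b,D \right)} = b + 2 D$ ($P{\left(b,D \right)} = \left(D + b\right) + D = b + 2 D$)
$\frac{1}{486 + 3 P{\left(6,5 \right)} 7 \left(-87\right)} = \frac{1}{486 + 3 \left(6 + 2 \cdot 5\right) 7 \left(-87\right)} = \frac{1}{486 + 3 \left(6 + 10\right) 7 \left(-87\right)} = \frac{1}{486 + 3 \cdot 16 \cdot 7 \left(-87\right)} = \frac{1}{486 + 48 \cdot 7 \left(-87\right)} = \frac{1}{486 + 336 \left(-87\right)} = \frac{1}{486 - 29232} = \frac{1}{-28746} = - \frac{1}{28746}$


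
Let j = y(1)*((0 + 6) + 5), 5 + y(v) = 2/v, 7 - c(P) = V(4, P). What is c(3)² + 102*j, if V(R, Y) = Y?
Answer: -3350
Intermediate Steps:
c(P) = 7 - P
y(v) = -5 + 2/v
j = -33 (j = (-5 + 2/1)*((0 + 6) + 5) = (-5 + 2*1)*(6 + 5) = (-5 + 2)*11 = -3*11 = -33)
c(3)² + 102*j = (7 - 1*3)² + 102*(-33) = (7 - 3)² - 3366 = 4² - 3366 = 16 - 3366 = -3350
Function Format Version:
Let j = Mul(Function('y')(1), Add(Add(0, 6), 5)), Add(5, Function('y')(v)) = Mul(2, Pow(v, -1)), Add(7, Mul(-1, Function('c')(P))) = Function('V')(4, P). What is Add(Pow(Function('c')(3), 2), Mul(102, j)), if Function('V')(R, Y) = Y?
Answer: -3350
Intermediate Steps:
Function('c')(P) = Add(7, Mul(-1, P))
Function('y')(v) = Add(-5, Mul(2, Pow(v, -1)))
j = -33 (j = Mul(Add(-5, Mul(2, Pow(1, -1))), Add(Add(0, 6), 5)) = Mul(Add(-5, Mul(2, 1)), Add(6, 5)) = Mul(Add(-5, 2), 11) = Mul(-3, 11) = -33)
Add(Pow(Function('c')(3), 2), Mul(102, j)) = Add(Pow(Add(7, Mul(-1, 3)), 2), Mul(102, -33)) = Add(Pow(Add(7, -3), 2), -3366) = Add(Pow(4, 2), -3366) = Add(16, -3366) = -3350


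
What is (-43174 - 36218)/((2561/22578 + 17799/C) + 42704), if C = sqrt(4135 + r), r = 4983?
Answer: -7879288132563521706432/4238104637772697934669 + 360174769899788736*sqrt(9118)/4238104637772697934669 ≈ -1.8510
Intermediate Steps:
C = sqrt(9118) (C = sqrt(4135 + 4983) = sqrt(9118) ≈ 95.488)
(-43174 - 36218)/((2561/22578 + 17799/C) + 42704) = (-43174 - 36218)/((2561/22578 + 17799/(sqrt(9118))) + 42704) = -79392/((2561*(1/22578) + 17799*(sqrt(9118)/9118)) + 42704) = -79392/((2561/22578 + 17799*sqrt(9118)/9118) + 42704) = -79392/(964173473/22578 + 17799*sqrt(9118)/9118)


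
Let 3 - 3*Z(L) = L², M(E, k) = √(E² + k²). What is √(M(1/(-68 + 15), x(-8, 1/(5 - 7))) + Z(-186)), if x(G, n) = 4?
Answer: √(-32390579 + 53*√44945)/53 ≈ 107.36*I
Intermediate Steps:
Z(L) = 1 - L²/3
√(M(1/(-68 + 15), x(-8, 1/(5 - 7))) + Z(-186)) = √(√((1/(-68 + 15))² + 4²) + (1 - ⅓*(-186)²)) = √(√((1/(-53))² + 16) + (1 - ⅓*34596)) = √(√((-1/53)² + 16) + (1 - 11532)) = √(√(1/2809 + 16) - 11531) = √(√(44945/2809) - 11531) = √(√44945/53 - 11531) = √(-11531 + √44945/53)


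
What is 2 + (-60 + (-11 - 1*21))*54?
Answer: -4966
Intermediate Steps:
2 + (-60 + (-11 - 1*21))*54 = 2 + (-60 + (-11 - 21))*54 = 2 + (-60 - 32)*54 = 2 - 92*54 = 2 - 4968 = -4966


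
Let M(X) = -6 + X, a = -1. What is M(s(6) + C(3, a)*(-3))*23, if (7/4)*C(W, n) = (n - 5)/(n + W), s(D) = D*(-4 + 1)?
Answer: -3036/7 ≈ -433.71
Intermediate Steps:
s(D) = -3*D (s(D) = D*(-3) = -3*D)
C(W, n) = 4*(-5 + n)/(7*(W + n)) (C(W, n) = 4*((n - 5)/(n + W))/7 = 4*((-5 + n)/(W + n))/7 = 4*(-5 + n)/(7*(W + n)))
M(s(6) + C(3, a)*(-3))*23 = (-6 + (-3*6 + (4*(-5 - 1)/(7*(3 - 1)))*(-3)))*23 = (-6 + (-18 + ((4/7)*(-6)/2)*(-3)))*23 = (-6 + (-18 + ((4/7)*(1/2)*(-6))*(-3)))*23 = (-6 + (-18 - 12/7*(-3)))*23 = (-6 + (-18 + 36/7))*23 = (-6 - 90/7)*23 = -132/7*23 = -3036/7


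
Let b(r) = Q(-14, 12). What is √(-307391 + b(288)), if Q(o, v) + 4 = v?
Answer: I*√307383 ≈ 554.42*I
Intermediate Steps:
Q(o, v) = -4 + v
b(r) = 8 (b(r) = -4 + 12 = 8)
√(-307391 + b(288)) = √(-307391 + 8) = √(-307383) = I*√307383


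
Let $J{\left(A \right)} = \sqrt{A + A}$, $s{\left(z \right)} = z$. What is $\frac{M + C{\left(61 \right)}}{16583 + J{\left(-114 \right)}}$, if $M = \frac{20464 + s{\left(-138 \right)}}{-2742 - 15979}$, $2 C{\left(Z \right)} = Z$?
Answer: $\frac{18263338807}{10296404612714} - \frac{1101329 i \sqrt{57}}{5148202306357} \approx 0.0017738 - 1.6151 \cdot 10^{-6} i$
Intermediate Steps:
$C{\left(Z \right)} = \frac{Z}{2}$
$J{\left(A \right)} = \sqrt{2} \sqrt{A}$ ($J{\left(A \right)} = \sqrt{2 A} = \sqrt{2} \sqrt{A}$)
$M = - \frac{20326}{18721}$ ($M = \frac{20464 - 138}{-2742 - 15979} = \frac{20326}{-18721} = 20326 \left(- \frac{1}{18721}\right) = - \frac{20326}{18721} \approx -1.0857$)
$\frac{M + C{\left(61 \right)}}{16583 + J{\left(-114 \right)}} = \frac{- \frac{20326}{18721} + \frac{1}{2} \cdot 61}{16583 + \sqrt{2} \sqrt{-114}} = \frac{- \frac{20326}{18721} + \frac{61}{2}}{16583 + \sqrt{2} i \sqrt{114}} = \frac{1101329}{37442 \left(16583 + 2 i \sqrt{57}\right)}$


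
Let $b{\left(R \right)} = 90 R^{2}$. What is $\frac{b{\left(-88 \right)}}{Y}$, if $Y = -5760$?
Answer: $-121$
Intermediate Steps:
$\frac{b{\left(-88 \right)}}{Y} = \frac{90 \left(-88\right)^{2}}{-5760} = 90 \cdot 7744 \left(- \frac{1}{5760}\right) = 696960 \left(- \frac{1}{5760}\right) = -121$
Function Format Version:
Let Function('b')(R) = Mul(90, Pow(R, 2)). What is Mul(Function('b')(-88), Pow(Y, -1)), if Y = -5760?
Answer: -121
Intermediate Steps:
Mul(Function('b')(-88), Pow(Y, -1)) = Mul(Mul(90, Pow(-88, 2)), Pow(-5760, -1)) = Mul(Mul(90, 7744), Rational(-1, 5760)) = Mul(696960, Rational(-1, 5760)) = -121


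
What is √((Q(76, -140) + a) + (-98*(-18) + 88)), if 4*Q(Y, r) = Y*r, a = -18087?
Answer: I*√18895 ≈ 137.46*I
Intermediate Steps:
Q(Y, r) = Y*r/4 (Q(Y, r) = (Y*r)/4 = Y*r/4)
√((Q(76, -140) + a) + (-98*(-18) + 88)) = √(((¼)*76*(-140) - 18087) + (-98*(-18) + 88)) = √((-2660 - 18087) + (1764 + 88)) = √(-20747 + 1852) = √(-18895) = I*√18895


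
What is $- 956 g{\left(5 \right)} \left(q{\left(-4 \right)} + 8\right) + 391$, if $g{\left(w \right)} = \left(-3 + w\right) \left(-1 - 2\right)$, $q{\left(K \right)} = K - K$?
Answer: $46279$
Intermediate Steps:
$q{\left(K \right)} = 0$
$g{\left(w \right)} = 9 - 3 w$ ($g{\left(w \right)} = \left(-3 + w\right) \left(-3\right) = 9 - 3 w$)
$- 956 g{\left(5 \right)} \left(q{\left(-4 \right)} + 8\right) + 391 = - 956 \left(9 - 15\right) \left(0 + 8\right) + 391 = - 956 \left(9 - 15\right) 8 + 391 = - 956 \left(\left(-6\right) 8\right) + 391 = \left(-956\right) \left(-48\right) + 391 = 45888 + 391 = 46279$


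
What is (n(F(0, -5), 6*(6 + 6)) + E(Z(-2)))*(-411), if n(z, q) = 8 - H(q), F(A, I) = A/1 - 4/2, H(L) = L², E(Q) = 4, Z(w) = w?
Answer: 2125692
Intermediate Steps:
F(A, I) = -2 + A (F(A, I) = A*1 - 4*½ = A - 2 = -2 + A)
n(z, q) = 8 - q²
(n(F(0, -5), 6*(6 + 6)) + E(Z(-2)))*(-411) = ((8 - (6*(6 + 6))²) + 4)*(-411) = ((8 - (6*12)²) + 4)*(-411) = ((8 - 1*72²) + 4)*(-411) = ((8 - 1*5184) + 4)*(-411) = ((8 - 5184) + 4)*(-411) = (-5176 + 4)*(-411) = -5172*(-411) = 2125692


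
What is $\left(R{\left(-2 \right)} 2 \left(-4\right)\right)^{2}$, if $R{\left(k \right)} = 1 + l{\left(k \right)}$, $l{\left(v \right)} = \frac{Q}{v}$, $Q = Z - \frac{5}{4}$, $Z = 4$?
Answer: $9$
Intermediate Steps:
$Q = \frac{11}{4}$ ($Q = 4 - \frac{5}{4} = \frac{11}{4} \approx 2.75$)
$l{\left(v \right)} = \frac{11}{4 v}$
$R{\left(k \right)} = 1 + \frac{11}{4 k}$
$\left(R{\left(-2 \right)} 2 \left(-4\right)\right)^{2} = \left(\frac{\frac{11}{4} - 2}{-2} \cdot 2 \left(-4\right)\right)^{2} = \left(\left(- \frac{1}{2}\right) \frac{3}{4} \cdot 2 \left(-4\right)\right)^{2} = \left(\left(- \frac{3}{8}\right) 2 \left(-4\right)\right)^{2} = \left(\left(- \frac{3}{4}\right) \left(-4\right)\right)^{2} = 3^{2} = 9$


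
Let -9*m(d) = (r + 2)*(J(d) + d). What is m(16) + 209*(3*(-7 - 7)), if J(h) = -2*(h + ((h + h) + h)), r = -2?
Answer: -8778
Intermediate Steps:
J(h) = -8*h (J(h) = -2*(h + (2*h + h)) = -2*(h + 3*h) = -8*h)
m(d) = 0 (m(d) = -(-2 + 2)*(-8*d + d)/9 = -0*(-7*d) = -⅑*0 = 0)
m(16) + 209*(3*(-7 - 7)) = 0 + 209*(3*(-7 - 7)) = 0 + 209*(3*(-14)) = 0 + 209*(-42) = 0 - 8778 = -8778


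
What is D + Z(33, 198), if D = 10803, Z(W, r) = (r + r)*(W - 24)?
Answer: 14367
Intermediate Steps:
Z(W, r) = 2*r*(-24 + W) (Z(W, r) = (2*r)*(-24 + W) = 2*r*(-24 + W))
D + Z(33, 198) = 10803 + 2*198*(-24 + 33) = 10803 + 2*198*9 = 10803 + 3564 = 14367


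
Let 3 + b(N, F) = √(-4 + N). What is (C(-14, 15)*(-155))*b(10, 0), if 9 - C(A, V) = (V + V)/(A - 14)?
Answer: 65565/14 - 21855*√6/14 ≈ 859.39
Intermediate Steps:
C(A, V) = 9 - 2*V/(-14 + A) (C(A, V) = 9 - (V + V)/(A - 14) = 9 - 2*V/(-14 + A))
b(N, F) = -3 + √(-4 + N)
(C(-14, 15)*(-155))*b(10, 0) = (((-126 - 2*15 + 9*(-14))/(-14 - 14))*(-155))*(-3 + √(-4 + 10)) = (((-126 - 30 - 126)/(-28))*(-155))*(-3 + √6) = (-1/28*(-282)*(-155))*(-3 + √6) = ((141/14)*(-155))*(-3 + √6) = -21855*(-3 + √6)/14 = 65565/14 - 21855*√6/14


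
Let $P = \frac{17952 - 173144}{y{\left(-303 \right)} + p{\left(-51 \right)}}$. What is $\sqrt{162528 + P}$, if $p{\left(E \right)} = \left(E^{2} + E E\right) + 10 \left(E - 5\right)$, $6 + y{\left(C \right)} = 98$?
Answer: $\frac{2 \sqrt{25289171335}}{789} \approx 403.11$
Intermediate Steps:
$y{\left(C \right)} = 92$ ($y{\left(C \right)} = -6 + 98 = 92$)
$p{\left(E \right)} = -50 + 2 E^{2} + 10 E$ ($p{\left(E \right)} = \left(E^{2} + E^{2}\right) + 10 \left(-5 + E\right) = 2 E^{2} + \left(-50 + 10 E\right) = -50 + 2 E^{2} + 10 E$)
$P = - \frac{77596}{2367}$ ($P = \frac{17952 - 173144}{92 + \left(-50 + 2 \left(-51\right)^{2} + 10 \left(-51\right)\right)} = - \frac{155192}{92 - -4642} = - \frac{155192}{92 + 4642} = - \frac{155192}{4734} = \left(-155192\right) \frac{1}{4734} = - \frac{77596}{2367} \approx -32.782$)
$\sqrt{162528 + P} = \sqrt{162528 - \frac{77596}{2367}} = \sqrt{\frac{384626180}{2367}} = \frac{2 \sqrt{25289171335}}{789}$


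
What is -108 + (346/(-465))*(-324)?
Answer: 20628/155 ≈ 133.08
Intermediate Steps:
-108 + (346/(-465))*(-324) = -108 + (346*(-1/465))*(-324) = -108 - 346/465*(-324) = -108 + 37368/155 = 20628/155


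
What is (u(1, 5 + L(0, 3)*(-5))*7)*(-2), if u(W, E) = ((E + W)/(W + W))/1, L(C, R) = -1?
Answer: -77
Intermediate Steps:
u(W, E) = (E + W)/(2*W) (u(W, E) = ((E + W)/((2*W)))*1 = ((E + W)*(1/(2*W)))*1 = ((E + W)/(2*W))*1 = (E + W)/(2*W))
(u(1, 5 + L(0, 3)*(-5))*7)*(-2) = (((½)*((5 - 1*(-5)) + 1)/1)*7)*(-2) = (((½)*1*((5 + 5) + 1))*7)*(-2) = (((½)*1*(10 + 1))*7)*(-2) = (((½)*1*11)*7)*(-2) = ((11/2)*7)*(-2) = (77/2)*(-2) = -77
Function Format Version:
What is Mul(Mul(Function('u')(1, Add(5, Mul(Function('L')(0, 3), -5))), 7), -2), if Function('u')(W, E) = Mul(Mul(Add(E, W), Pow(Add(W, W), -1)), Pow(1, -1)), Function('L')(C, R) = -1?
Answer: -77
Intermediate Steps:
Function('u')(W, E) = Mul(Rational(1, 2), Pow(W, -1), Add(E, W)) (Function('u')(W, E) = Mul(Mul(Add(E, W), Pow(Mul(2, W), -1)), 1) = Mul(Mul(Add(E, W), Mul(Rational(1, 2), Pow(W, -1))), 1) = Mul(Mul(Rational(1, 2), Pow(W, -1), Add(E, W)), 1) = Mul(Rational(1, 2), Pow(W, -1), Add(E, W)))
Mul(Mul(Function('u')(1, Add(5, Mul(Function('L')(0, 3), -5))), 7), -2) = Mul(Mul(Mul(Rational(1, 2), Pow(1, -1), Add(Add(5, Mul(-1, -5)), 1)), 7), -2) = Mul(Mul(Mul(Rational(1, 2), 1, Add(Add(5, 5), 1)), 7), -2) = Mul(Mul(Mul(Rational(1, 2), 1, Add(10, 1)), 7), -2) = Mul(Mul(Mul(Rational(1, 2), 1, 11), 7), -2) = Mul(Mul(Rational(11, 2), 7), -2) = Mul(Rational(77, 2), -2) = -77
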